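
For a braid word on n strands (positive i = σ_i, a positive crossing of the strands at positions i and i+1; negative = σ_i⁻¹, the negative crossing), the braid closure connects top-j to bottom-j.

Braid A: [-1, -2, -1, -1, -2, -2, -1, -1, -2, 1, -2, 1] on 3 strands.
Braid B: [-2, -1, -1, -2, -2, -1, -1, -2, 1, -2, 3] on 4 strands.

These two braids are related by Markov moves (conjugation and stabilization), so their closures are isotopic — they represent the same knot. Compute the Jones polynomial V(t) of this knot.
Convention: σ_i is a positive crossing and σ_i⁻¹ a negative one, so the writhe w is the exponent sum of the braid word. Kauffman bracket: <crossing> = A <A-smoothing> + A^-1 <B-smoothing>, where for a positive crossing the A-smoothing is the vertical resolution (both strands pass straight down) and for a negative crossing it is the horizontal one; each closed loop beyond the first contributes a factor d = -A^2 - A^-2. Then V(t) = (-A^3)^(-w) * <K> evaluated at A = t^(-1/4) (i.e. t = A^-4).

t^-3 + t^-6 - t^-7 + t^-8 - t^-9 + t^-10 - t^-11

Derivation:
Markov-equivalent braids have isotopic closures, hence identical knot invariants. Strip the Markov moves from each word to reach a common short braid β, then compute V(t) once on β.
Braid A: s1^-1 s2^-1 s1^-1 s1^-1 s2^-1 s2^-1 s1^-1 s1^-1 s2^-1 s1 s2^-1 s1 on 3 strands reduces by inverse Markov moves (closure unchanged at each step):
  Deconjugate: the word is γ·β·γ⁻¹ with γ = s1^-1 (prefix) and γ⁻¹ = s1 (suffix); strip both.
Reduced to β = s2^-1 s1^-1 s1^-1 s2^-1 s2^-1 s1^-1 s1^-1 s2^-1 s1 s2^-1 on 3 strands, 10 crossings.
Braid B: s2^-1 s1^-1 s1^-1 s2^-1 s2^-1 s1^-1 s1^-1 s2^-1 s1 s2^-1 s3 on 4 strands reduces by inverse Markov moves (closure unchanged at each step):
  Destabilize: the word has the form β·s3 where s3 occurs only as the final letter (β ∈ B_3); drop it and the last strand → 3 strands.
Reduced to β = s2^-1 s1^-1 s1^-1 s2^-1 s2^-1 s1^-1 s1^-1 s2^-1 s1 s2^-1 on 3 strands, 10 crossings.
Both give the same β = s2^-1 s1^-1 s1^-1 s2^-1 s2^-1 s1^-1 s1^-1 s2^-1 s1 s2^-1 on 3 strands, so one state sum suffices:
Braid: s2^-1 s1^-1 s1^-1 s2^-1 s2^-1 s1^-1 s1^-1 s2^-1 s1 s2^-1 on 3 strands, 10 crossings.
Writhe w = (#positive) - (#negative) = 1 - 9 = -8.
Computing the Kauffman bracket via state sum. There are 2^10 = 1024 states.
Each crossing splits two ways (0=vertical, 1=horizontal). The state's weight is A^(#A-smoothings - #B-smoothings) * d^(loops - 1).
Tabulate the states by total A-exponent and number of loops L (A-exp: L × count):
  A^10: L=6 ×1
  A^8: L=5 ×10
  A^6: L=4 ×41, L=6 ×4
  A^4: L=3 ×86, L=5 ×34
  A^2: L=2 ×92, L=4 ×114, L=6 ×4
  A^0: L=1 ×40, L=3 ×185, L=5 ×27
  A^-2: L=2 ×142, L=4 ×67, L=6 ×1
  A^-4: L=1 ×40, L=3 ×76, L=5 ×4
  A^-6: L=2 ×39, L=4 ×6
  A^-8: L=1 ×5, L=3 ×5
  A^-10: L=2 ×1
Each group contributes A^e * Σ count * d^(L-1):
Powers of d = -A^2 - A^-2: d^2 = A^4 + 2 + A^-4; d^3 = -A^6 - 3*A^2 - 3*A^-2 - A^-6; d^4 = A^8 + 4*A^4 + 6 + 4*A^-4 + A^-8; d^5 = -A^10 - 5*A^6 - 10*A^2 - 10*A^-2 - 5*A^-6 - A^-10.
  A^10 * (d^5) = -A^20 - 5*A^16 - 10*A^12 - 10*A^8 - 5*A^4 - 1
  A^8 * (10*d^4) = 10*A^16 + 40*A^12 + 60*A^8 + 40*A^4 + 10
  A^6 * (41*d^3 + 4*d^5) = -4*A^16 - 61*A^12 - 163*A^8 - 163*A^4 - 61 - 4*A^-4
  A^4 * (86*d^2 + 34*d^4) = 34*A^12 + 222*A^8 + 376*A^4 + 222 + 34*A^-4
  A^2 * (92*d + 114*d^3 + 4*d^5) = -4*A^12 - 134*A^8 - 474*A^4 - 474 - 134*A^-4 - 4*A^-8
  A^0 * (40 + 185*d^2 + 27*d^4) = 27*A^8 + 293*A^4 + 572 + 293*A^-4 + 27*A^-8
  A^-2 * (142*d + 67*d^3 + d^5) = -A^8 - 72*A^4 - 353 - 353*A^-4 - 72*A^-8 - A^-12
  A^-4 * (40 + 76*d^2 + 4*d^4) = 4*A^4 + 92 + 216*A^-4 + 92*A^-8 + 4*A^-12
  A^-6 * (39*d + 6*d^3) = -6 - 57*A^-4 - 57*A^-8 - 6*A^-12
  A^-8 * (5 + 5*d^2) = 5*A^-4 + 15*A^-8 + 5*A^-12
  A^-10 * (d) = -A^-8 - A^-12
Summing the groups: <K> = -A^20 + A^16 - A^12 + A^8 - A^4 + 1 + A^-12
Normalise by the writhe: (-A^3)^(-w) = (-A^3)^(8) = A^24, so f(A) = A^24 * <K> = -A^44 + A^40 - A^36 + A^32 - A^28 + A^24 + A^12.
Substitute A = t^(-1/4), i.e. A^e → t^(-e/4): V(t) = t^-3 + t^-6 - t^-7 + t^-8 - t^-9 + t^-10 - t^-11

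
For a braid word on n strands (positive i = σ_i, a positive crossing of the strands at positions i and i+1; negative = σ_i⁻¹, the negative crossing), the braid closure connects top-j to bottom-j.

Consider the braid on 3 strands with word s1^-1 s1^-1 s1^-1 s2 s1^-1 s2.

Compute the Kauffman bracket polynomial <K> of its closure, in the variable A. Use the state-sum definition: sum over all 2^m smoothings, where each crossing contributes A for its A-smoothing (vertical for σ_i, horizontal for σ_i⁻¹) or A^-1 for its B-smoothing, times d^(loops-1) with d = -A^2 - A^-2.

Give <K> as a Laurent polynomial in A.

A^14 - 2*A^10 + 2*A^6 - 2*A^2 + 2*A^-2 - A^-6 + A^-10

Derivation:
Braid: s1^-1 s1^-1 s1^-1 s2 s1^-1 s2 on 3 strands, 6 crossings.
Writhe w = (#positive) - (#negative) = 2 - 4 = -2.
State-sum expansion of <K>. There are 2^6 = 64 states.
For each crossing: s=0 is the vertical smoothing, s=1 horizontal. Crossing k contributes A^(sign_k * (1 - 2*s_k)); loop factor d = -A^2 - A^-2.
Tabulate the states by total A-exponent and number of loops L (A-exp: L × count):
  A^6: L=5 ×1
  A^4: L=4 ×6
  A^2: L=3 ×15
  A^0: L=2 ×19, L=4 ×1
  A^-2: L=1 ×11, L=3 ×4
  A^-4: L=2 ×6
  A^-6: L=3 ×1
Each group contributes A^e * Σ count * d^(L-1):
Powers of d = -A^2 - A^-2: d^2 = A^4 + 2 + A^-4; d^3 = -A^6 - 3*A^2 - 3*A^-2 - A^-6; d^4 = A^8 + 4*A^4 + 6 + 4*A^-4 + A^-8.
  A^6 * (d^4) = A^14 + 4*A^10 + 6*A^6 + 4*A^2 + A^-2
  A^4 * (6*d^3) = -6*A^10 - 18*A^6 - 18*A^2 - 6*A^-2
  A^2 * (15*d^2) = 15*A^6 + 30*A^2 + 15*A^-2
  A^0 * (19*d + d^3) = -A^6 - 22*A^2 - 22*A^-2 - A^-6
  A^-2 * (11 + 4*d^2) = 4*A^2 + 19*A^-2 + 4*A^-6
  A^-4 * (6*d) = -6*A^-2 - 6*A^-6
  A^-6 * (d^2) = A^-2 + 2*A^-6 + A^-10
Summing the groups: <K> = A^14 - 2*A^10 + 2*A^6 - 2*A^2 + 2*A^-2 - A^-6 + A^-10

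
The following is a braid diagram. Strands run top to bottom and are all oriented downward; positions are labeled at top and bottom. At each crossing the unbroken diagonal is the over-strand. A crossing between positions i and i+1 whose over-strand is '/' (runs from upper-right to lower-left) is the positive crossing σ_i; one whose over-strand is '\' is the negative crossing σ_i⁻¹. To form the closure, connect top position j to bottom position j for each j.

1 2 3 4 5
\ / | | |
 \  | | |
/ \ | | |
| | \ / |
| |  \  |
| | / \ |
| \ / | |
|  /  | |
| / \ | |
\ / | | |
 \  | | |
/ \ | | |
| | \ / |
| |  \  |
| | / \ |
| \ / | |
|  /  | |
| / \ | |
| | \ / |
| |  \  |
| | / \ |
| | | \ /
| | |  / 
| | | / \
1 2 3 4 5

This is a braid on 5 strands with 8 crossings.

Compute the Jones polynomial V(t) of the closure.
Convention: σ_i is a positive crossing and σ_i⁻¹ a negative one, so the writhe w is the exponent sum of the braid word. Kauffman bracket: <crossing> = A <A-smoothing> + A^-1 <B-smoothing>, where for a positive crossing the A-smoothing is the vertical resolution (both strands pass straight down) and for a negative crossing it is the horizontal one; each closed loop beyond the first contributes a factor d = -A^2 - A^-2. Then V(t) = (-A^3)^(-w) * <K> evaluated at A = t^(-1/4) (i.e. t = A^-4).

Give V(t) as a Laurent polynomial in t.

t - 2 + 3*t^-1 - 3*t^-2 + 4*t^-3 - 3*t^-4 + 2*t^-5 - t^-6

Derivation:
Reading the diagram top to bottom ('/'-over between positions i,i+1 = s_i, '\'-over = s_i^-1): braid word = s1^-1 s3^-1 s2 s1^-1 s3^-1 s2 s3^-1 s4.
The presented braid s1^-1 s3^-1 s2 s1^-1 s3^-1 s2 s3^-1 s4 on 5 strands reduces by inverse Markov moves (closure unchanged at each step):
  Destabilize: the word has the form β·s4 where s4 occurs only as the final letter (β ∈ B_4); drop it and the last strand → 4 strands.
Reduced to β = s1^-1 s3^-1 s2 s1^-1 s3^-1 s2 s3^-1 on 4 strands, 7 crossings.
Compute on β:
Braid: s1^-1 s3^-1 s2 s1^-1 s3^-1 s2 s3^-1 on 4 strands, 7 crossings.
Writhe w = (#positive) - (#negative) = 2 - 5 = -3.
Enumerate smoothing states for the bracket polynomial. There are 2^7 = 128 states.
For each crossing: s=0 is the vertical smoothing, s=1 horizontal. Crossing k contributes A^(sign_k * (1 - 2*s_k)); loop factor d = -A^2 - A^-2.
Tabulate the states by total A-exponent and number of loops L (A-exp: L × count):
  A^7: L=5 ×1
  A^5: L=4 ×7
  A^3: L=3 ×20, L=5 ×1
  A^1: L=2 ×29, L=4 ×6
  A^-1: L=1 ×19, L=3 ×16
  A^-3: L=2 ×19, L=4 ×2
  A^-5: L=3 ×7
  A^-7: L=4 ×1
Each group contributes A^e * Σ count * d^(L-1):
Powers of d = -A^2 - A^-2: d^2 = A^4 + 2 + A^-4; d^3 = -A^6 - 3*A^2 - 3*A^-2 - A^-6; d^4 = A^8 + 4*A^4 + 6 + 4*A^-4 + A^-8.
  A^7 * (d^4) = A^15 + 4*A^11 + 6*A^7 + 4*A^3 + A^-1
  A^5 * (7*d^3) = -7*A^11 - 21*A^7 - 21*A^3 - 7*A^-1
  A^3 * (20*d^2 + d^4) = A^11 + 24*A^7 + 46*A^3 + 24*A^-1 + A^-5
  A^1 * (29*d + 6*d^3) = -6*A^7 - 47*A^3 - 47*A^-1 - 6*A^-5
  A^-1 * (19 + 16*d^2) = 16*A^3 + 51*A^-1 + 16*A^-5
  A^-3 * (19*d + 2*d^3) = -2*A^3 - 25*A^-1 - 25*A^-5 - 2*A^-9
  A^-5 * (7*d^2) = 7*A^-1 + 14*A^-5 + 7*A^-9
  A^-7 * (d^3) = -A^-1 - 3*A^-5 - 3*A^-9 - A^-13
Summing the groups: <K> = A^15 - 2*A^11 + 3*A^7 - 4*A^3 + 3*A^-1 - 3*A^-5 + 2*A^-9 - A^-13
Normalise by the writhe: (-A^3)^(-w) = (-A^3)^(3) = -A^9, so f(A) = -A^9 * <K> = -A^24 + 2*A^20 - 3*A^16 + 4*A^12 - 3*A^8 + 3*A^4 - 2 + A^-4.
Substitute A = t^(-1/4), i.e. A^e → t^(-e/4): V(t) = t - 2 + 3*t^-1 - 3*t^-2 + 4*t^-3 - 3*t^-4 + 2*t^-5 - t^-6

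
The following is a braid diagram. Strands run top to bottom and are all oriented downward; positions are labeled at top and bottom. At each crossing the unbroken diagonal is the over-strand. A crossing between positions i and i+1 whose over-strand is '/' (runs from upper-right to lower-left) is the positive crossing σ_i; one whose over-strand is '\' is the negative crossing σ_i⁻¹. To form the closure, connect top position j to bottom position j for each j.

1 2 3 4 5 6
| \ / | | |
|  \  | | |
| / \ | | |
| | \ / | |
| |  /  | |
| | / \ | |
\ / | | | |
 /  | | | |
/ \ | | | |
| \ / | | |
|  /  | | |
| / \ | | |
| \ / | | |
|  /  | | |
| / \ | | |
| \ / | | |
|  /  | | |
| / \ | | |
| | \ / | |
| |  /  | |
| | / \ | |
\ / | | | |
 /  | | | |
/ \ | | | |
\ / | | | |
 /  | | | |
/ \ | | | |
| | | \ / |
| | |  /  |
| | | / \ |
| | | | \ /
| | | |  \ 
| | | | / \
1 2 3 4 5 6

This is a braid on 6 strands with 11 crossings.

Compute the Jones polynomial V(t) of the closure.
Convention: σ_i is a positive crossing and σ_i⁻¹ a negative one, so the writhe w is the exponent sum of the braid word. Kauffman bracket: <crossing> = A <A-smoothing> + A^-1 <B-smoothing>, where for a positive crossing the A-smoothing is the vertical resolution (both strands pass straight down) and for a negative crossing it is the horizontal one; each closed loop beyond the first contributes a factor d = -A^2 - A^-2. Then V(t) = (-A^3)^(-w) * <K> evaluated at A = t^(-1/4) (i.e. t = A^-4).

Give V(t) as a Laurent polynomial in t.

Reading the diagram top to bottom ('/'-over between positions i,i+1 = s_i, '\'-over = s_i^-1): braid word = s2^-1 s3 s1 s2 s2 s2 s3 s1 s1 s4 s5^-1.
The presented braid s2^-1 s3 s1 s2 s2 s2 s3 s1 s1 s4 s5^-1 on 6 strands reduces by inverse Markov moves (closure unchanged at each step):
  Destabilize: the word has the form β·s5^-1 where s5^-1 occurs only as the final letter (β ∈ B_5); drop it and the last strand → 5 strands.
  Destabilize: the word has the form β·s4 where s4 occurs only as the final letter (β ∈ B_4); drop it and the last strand → 4 strands.
Reduced to β = s2^-1 s3 s1 s2 s2 s2 s3 s1 s1 on 4 strands, 9 crossings.
Compute on β:
Braid: s2^-1 s3 s1 s2 s2 s2 s3 s1 s1 on 4 strands, 9 crossings.
Writhe w = (#positive) - (#negative) = 8 - 1 = 7.
State-sum expansion of <K>. There are 2^9 = 512 states.
Smooth each crossing (0=||, 1=⌣⌢); contribution A^(Σ sign_k(1-2s_k)) * d^(L-1).
Tabulate the states by total A-exponent and number of loops L (A-exp: L × count):
  A^9: L=3 ×1
  A^7: L=2 ×5, L=4 ×4
  A^5: L=1 ×6, L=3 ×27, L=5 ×3
  A^3: L=2 ×57, L=4 ×26, L=6 ×1
  A^1: L=1 ×39, L=3 ×77, L=5 ×10
  A^-1: L=2 ×81, L=4 ×44, L=6 ×1
  A^-3: L=3 ×73, L=5 ×11
  A^-5: L=4 ×35, L=6 ×1
  A^-7: L=5 ×9
  A^-9: L=6 ×1
Each group contributes A^e * Σ count * d^(L-1):
Powers of d = -A^2 - A^-2: d^2 = A^4 + 2 + A^-4; d^3 = -A^6 - 3*A^2 - 3*A^-2 - A^-6; d^4 = A^8 + 4*A^4 + 6 + 4*A^-4 + A^-8; d^5 = -A^10 - 5*A^6 - 10*A^2 - 10*A^-2 - 5*A^-6 - A^-10.
  A^9 * (d^2) = A^13 + 2*A^9 + A^5
  A^7 * (5*d + 4*d^3) = -4*A^13 - 17*A^9 - 17*A^5 - 4*A
  A^5 * (6 + 27*d^2 + 3*d^4) = 3*A^13 + 39*A^9 + 78*A^5 + 39*A + 3*A^-3
  A^3 * (57*d + 26*d^3 + d^5) = -A^13 - 31*A^9 - 145*A^5 - 145*A - 31*A^-3 - A^-7
  A^1 * (39 + 77*d^2 + 10*d^4) = 10*A^9 + 117*A^5 + 253*A + 117*A^-3 + 10*A^-7
  A^-1 * (81*d + 44*d^3 + d^5) = -A^9 - 49*A^5 - 223*A - 223*A^-3 - 49*A^-7 - A^-11
  A^-3 * (73*d^2 + 11*d^4) = 11*A^5 + 117*A + 212*A^-3 + 117*A^-7 + 11*A^-11
  A^-5 * (35*d^3 + d^5) = -A^5 - 40*A - 115*A^-3 - 115*A^-7 - 40*A^-11 - A^-15
  A^-7 * (9*d^4) = 9*A + 36*A^-3 + 54*A^-7 + 36*A^-11 + 9*A^-15
  A^-9 * (d^5) = -A - 5*A^-3 - 10*A^-7 - 10*A^-11 - 5*A^-15 - A^-19
Summing the groups: <K> = -A^13 + 2*A^9 - 5*A^5 + 5*A - 6*A^-3 + 6*A^-7 - 4*A^-11 + 3*A^-15 - A^-19
Normalise by the writhe: (-A^3)^(-w) = (-A^3)^(-7) = -A^-21, so f(A) = -A^-21 * <K> = A^-8 - 2*A^-12 + 5*A^-16 - 5*A^-20 + 6*A^-24 - 6*A^-28 + 4*A^-32 - 3*A^-36 + A^-40.
Substitute A = t^(-1/4), i.e. A^e → t^(-e/4): V(t) = t^10 - 3*t^9 + 4*t^8 - 6*t^7 + 6*t^6 - 5*t^5 + 5*t^4 - 2*t^3 + t^2

Answer: t^10 - 3*t^9 + 4*t^8 - 6*t^7 + 6*t^6 - 5*t^5 + 5*t^4 - 2*t^3 + t^2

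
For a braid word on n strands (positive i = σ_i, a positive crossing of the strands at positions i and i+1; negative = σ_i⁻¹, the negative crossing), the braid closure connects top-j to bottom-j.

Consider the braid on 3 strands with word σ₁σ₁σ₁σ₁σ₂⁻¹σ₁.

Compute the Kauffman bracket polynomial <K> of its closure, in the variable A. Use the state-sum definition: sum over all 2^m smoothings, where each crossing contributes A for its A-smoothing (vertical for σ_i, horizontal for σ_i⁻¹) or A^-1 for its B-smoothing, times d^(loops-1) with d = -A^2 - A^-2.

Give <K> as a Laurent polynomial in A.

A^4 + A^-4 - A^-8 + A^-12 - A^-16

Derivation:
Braid: s1 s1 s1 s1 s2^-1 s1 on 3 strands, 6 crossings.
Writhe w = (#positive) - (#negative) = 5 - 1 = 4.
State-sum expansion of <K>. There are 2^6 = 64 states.
Each crossing splits two ways (0=vertical, 1=horizontal). The state's weight is A^(#A-smoothings - #B-smoothings) * d^(loops - 1).
Tabulate the states by total A-exponent and number of loops L (A-exp: L × count):
  A^6: L=2 ×1
  A^4: L=1 ×5, L=3 ×1
  A^2: L=2 ×15
  A^0: L=3 ×20
  A^-2: L=4 ×15
  A^-4: L=5 ×6
  A^-6: L=6 ×1
Each group contributes A^e * Σ count * d^(L-1):
Powers of d = -A^2 - A^-2: d^2 = A^4 + 2 + A^-4; d^3 = -A^6 - 3*A^2 - 3*A^-2 - A^-6; d^4 = A^8 + 4*A^4 + 6 + 4*A^-4 + A^-8; d^5 = -A^10 - 5*A^6 - 10*A^2 - 10*A^-2 - 5*A^-6 - A^-10.
  A^6 * (d) = -A^8 - A^4
  A^4 * (5 + d^2) = A^8 + 7*A^4 + 1
  A^2 * (15*d) = -15*A^4 - 15
  A^0 * (20*d^2) = 20*A^4 + 40 + 20*A^-4
  A^-2 * (15*d^3) = -15*A^4 - 45 - 45*A^-4 - 15*A^-8
  A^-4 * (6*d^4) = 6*A^4 + 24 + 36*A^-4 + 24*A^-8 + 6*A^-12
  A^-6 * (d^5) = -A^4 - 5 - 10*A^-4 - 10*A^-8 - 5*A^-12 - A^-16
Summing the groups: <K> = A^4 + A^-4 - A^-8 + A^-12 - A^-16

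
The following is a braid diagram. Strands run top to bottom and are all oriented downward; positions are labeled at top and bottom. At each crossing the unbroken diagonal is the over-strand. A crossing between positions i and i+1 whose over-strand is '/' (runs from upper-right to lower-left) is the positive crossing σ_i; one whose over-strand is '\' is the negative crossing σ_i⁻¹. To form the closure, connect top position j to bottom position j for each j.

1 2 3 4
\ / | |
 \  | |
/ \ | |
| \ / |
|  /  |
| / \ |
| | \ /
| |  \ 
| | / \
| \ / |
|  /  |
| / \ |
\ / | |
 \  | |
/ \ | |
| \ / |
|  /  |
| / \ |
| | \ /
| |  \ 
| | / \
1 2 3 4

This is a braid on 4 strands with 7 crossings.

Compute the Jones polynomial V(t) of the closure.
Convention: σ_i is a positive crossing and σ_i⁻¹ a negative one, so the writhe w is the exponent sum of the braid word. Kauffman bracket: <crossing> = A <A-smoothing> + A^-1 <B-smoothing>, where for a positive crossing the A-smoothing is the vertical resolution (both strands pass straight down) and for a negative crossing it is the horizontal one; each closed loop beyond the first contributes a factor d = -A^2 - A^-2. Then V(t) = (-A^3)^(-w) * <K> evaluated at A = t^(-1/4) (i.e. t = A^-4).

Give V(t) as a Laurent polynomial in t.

Reading the diagram top to bottom ('/'-over between positions i,i+1 = s_i, '\'-over = s_i^-1): braid word = s1^-1 s2 s3^-1 s2 s1^-1 s2 s3^-1.
Braid: s1^-1 s2 s3^-1 s2 s1^-1 s2 s3^-1 on 4 strands, 7 crossings.
Writhe w = (#positive) - (#negative) = 3 - 4 = -1.
Enumerate smoothing states for the bracket polynomial. There are 2^7 = 128 states.
For each crossing: s=0 is the vertical smoothing, s=1 horizontal. Crossing k contributes A^(sign_k * (1 - 2*s_k)); loop factor d = -A^2 - A^-2.
Tabulate the states by total A-exponent and number of loops L (A-exp: L × count):
  A^7: L=4 ×1
  A^5: L=3 ×7
  A^3: L=2 ×19, L=4 ×2
  A^1: L=1 ×21, L=3 ×14
  A^-1: L=2 ×32, L=4 ×3
  A^-3: L=3 ×21
  A^-5: L=4 ×7
  A^-7: L=5 ×1
Each group contributes A^e * Σ count * d^(L-1):
Powers of d = -A^2 - A^-2: d^2 = A^4 + 2 + A^-4; d^3 = -A^6 - 3*A^2 - 3*A^-2 - A^-6; d^4 = A^8 + 4*A^4 + 6 + 4*A^-4 + A^-8.
  A^7 * (d^3) = -A^13 - 3*A^9 - 3*A^5 - A
  A^5 * (7*d^2) = 7*A^9 + 14*A^5 + 7*A
  A^3 * (19*d + 2*d^3) = -2*A^9 - 25*A^5 - 25*A - 2*A^-3
  A^1 * (21 + 14*d^2) = 14*A^5 + 49*A + 14*A^-3
  A^-1 * (32*d + 3*d^3) = -3*A^5 - 41*A - 41*A^-3 - 3*A^-7
  A^-3 * (21*d^2) = 21*A + 42*A^-3 + 21*A^-7
  A^-5 * (7*d^3) = -7*A - 21*A^-3 - 21*A^-7 - 7*A^-11
  A^-7 * (d^4) = A + 4*A^-3 + 6*A^-7 + 4*A^-11 + A^-15
Summing the groups: <K> = -A^13 + 2*A^9 - 3*A^5 + 4*A - 4*A^-3 + 3*A^-7 - 3*A^-11 + A^-15
Normalise by the writhe: (-A^3)^(-w) = (-A^3)^(1) = -A^3, so f(A) = -A^3 * <K> = A^16 - 2*A^12 + 3*A^8 - 4*A^4 + 4 - 3*A^-4 + 3*A^-8 - A^-12.
Substitute A = t^(-1/4), i.e. A^e → t^(-e/4): V(t) = -t^3 + 3*t^2 - 3*t + 4 - 4*t^-1 + 3*t^-2 - 2*t^-3 + t^-4

Answer: -t^3 + 3*t^2 - 3*t + 4 - 4*t^-1 + 3*t^-2 - 2*t^-3 + t^-4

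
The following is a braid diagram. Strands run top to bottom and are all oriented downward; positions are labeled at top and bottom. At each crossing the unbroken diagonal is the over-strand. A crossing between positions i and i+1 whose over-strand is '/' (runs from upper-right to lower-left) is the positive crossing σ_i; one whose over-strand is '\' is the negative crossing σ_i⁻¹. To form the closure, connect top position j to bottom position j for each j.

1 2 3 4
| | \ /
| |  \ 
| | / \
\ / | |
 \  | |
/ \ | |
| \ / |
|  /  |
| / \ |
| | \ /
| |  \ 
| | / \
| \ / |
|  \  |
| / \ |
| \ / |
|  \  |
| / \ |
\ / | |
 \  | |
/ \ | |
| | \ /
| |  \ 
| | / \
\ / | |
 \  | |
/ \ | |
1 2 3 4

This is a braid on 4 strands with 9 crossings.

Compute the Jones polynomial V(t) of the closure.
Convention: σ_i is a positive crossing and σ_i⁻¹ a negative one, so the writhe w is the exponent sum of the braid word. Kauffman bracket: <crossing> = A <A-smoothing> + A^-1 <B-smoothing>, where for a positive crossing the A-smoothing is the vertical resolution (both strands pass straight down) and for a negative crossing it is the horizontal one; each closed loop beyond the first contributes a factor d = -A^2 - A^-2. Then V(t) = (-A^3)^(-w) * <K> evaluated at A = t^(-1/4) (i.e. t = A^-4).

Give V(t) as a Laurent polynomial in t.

Reading the diagram top to bottom ('/'-over between positions i,i+1 = s_i, '\'-over = s_i^-1): braid word = s3^-1 s1^-1 s2 s3^-1 s2^-1 s2^-1 s1^-1 s3^-1 s1^-1.
Braid: s3^-1 s1^-1 s2 s3^-1 s2^-1 s2^-1 s1^-1 s3^-1 s1^-1 on 4 strands, 9 crossings.
Writhe w = (#positive) - (#negative) = 1 - 8 = -7.
Enumerate smoothing states for the bracket polynomial. There are 2^9 = 512 states.
Each crossing splits two ways (0=vertical, 1=horizontal). The state's weight is A^(#A-smoothings - #B-smoothings) * d^(loops - 1).
Tabulate the states by total A-exponent and number of loops L (A-exp: L × count):
  A^9: L=6 ×1
  A^7: L=5 ×9
  A^5: L=4 ×34, L=6 ×2
  A^3: L=3 ×67, L=5 ×17
  A^1: L=2 ×69, L=4 ×56, L=6 ×1
  A^-1: L=1 ×30, L=3 ×88, L=5 ×8
  A^-3: L=2 ×61, L=4 ×23
  A^-5: L=1 ×9, L=3 ×26, L=5 ×1
  A^-7: L=2 ×6, L=4 ×3
  A^-9: L=3 ×1
Each group contributes A^e * Σ count * d^(L-1):
Powers of d = -A^2 - A^-2: d^2 = A^4 + 2 + A^-4; d^3 = -A^6 - 3*A^2 - 3*A^-2 - A^-6; d^4 = A^8 + 4*A^4 + 6 + 4*A^-4 + A^-8; d^5 = -A^10 - 5*A^6 - 10*A^2 - 10*A^-2 - 5*A^-6 - A^-10.
  A^9 * (d^5) = -A^19 - 5*A^15 - 10*A^11 - 10*A^7 - 5*A^3 - A^-1
  A^7 * (9*d^4) = 9*A^15 + 36*A^11 + 54*A^7 + 36*A^3 + 9*A^-1
  A^5 * (34*d^3 + 2*d^5) = -2*A^15 - 44*A^11 - 122*A^7 - 122*A^3 - 44*A^-1 - 2*A^-5
  A^3 * (67*d^2 + 17*d^4) = 17*A^11 + 135*A^7 + 236*A^3 + 135*A^-1 + 17*A^-5
  A^1 * (69*d + 56*d^3 + d^5) = -A^11 - 61*A^7 - 247*A^3 - 247*A^-1 - 61*A^-5 - A^-9
  A^-1 * (30 + 88*d^2 + 8*d^4) = 8*A^7 + 120*A^3 + 254*A^-1 + 120*A^-5 + 8*A^-9
  A^-3 * (61*d + 23*d^3) = -23*A^3 - 130*A^-1 - 130*A^-5 - 23*A^-9
  A^-5 * (9 + 26*d^2 + d^4) = A^3 + 30*A^-1 + 67*A^-5 + 30*A^-9 + A^-13
  A^-7 * (6*d + 3*d^3) = -3*A^-1 - 15*A^-5 - 15*A^-9 - 3*A^-13
  A^-9 * (d^2) = A^-5 + 2*A^-9 + A^-13
Summing the groups: <K> = -A^19 + 2*A^15 - 2*A^11 + 4*A^7 - 4*A^3 + 3*A^-1 - 3*A^-5 + A^-9 - A^-13
Normalise by the writhe: (-A^3)^(-w) = (-A^3)^(7) = -A^21, so f(A) = -A^21 * <K> = A^40 - 2*A^36 + 2*A^32 - 4*A^28 + 4*A^24 - 3*A^20 + 3*A^16 - A^12 + A^8.
Substitute A = t^(-1/4), i.e. A^e → t^(-e/4): V(t) = t^-2 - t^-3 + 3*t^-4 - 3*t^-5 + 4*t^-6 - 4*t^-7 + 2*t^-8 - 2*t^-9 + t^-10

Answer: t^-2 - t^-3 + 3*t^-4 - 3*t^-5 + 4*t^-6 - 4*t^-7 + 2*t^-8 - 2*t^-9 + t^-10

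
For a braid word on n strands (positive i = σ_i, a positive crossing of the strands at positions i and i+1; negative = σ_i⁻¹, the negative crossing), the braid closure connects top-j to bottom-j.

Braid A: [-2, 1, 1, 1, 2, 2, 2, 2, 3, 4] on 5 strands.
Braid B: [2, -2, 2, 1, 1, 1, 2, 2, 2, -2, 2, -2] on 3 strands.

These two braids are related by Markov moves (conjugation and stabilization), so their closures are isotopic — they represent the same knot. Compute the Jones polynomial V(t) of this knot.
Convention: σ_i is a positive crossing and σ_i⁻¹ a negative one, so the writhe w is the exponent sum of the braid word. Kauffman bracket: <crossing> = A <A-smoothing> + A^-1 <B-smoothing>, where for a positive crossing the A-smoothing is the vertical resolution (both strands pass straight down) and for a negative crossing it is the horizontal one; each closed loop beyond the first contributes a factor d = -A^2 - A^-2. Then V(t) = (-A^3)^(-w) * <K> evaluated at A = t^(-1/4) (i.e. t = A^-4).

t^8 - 2*t^7 + t^6 - 2*t^5 + 2*t^4 + t^2

Derivation:
Markov-equivalent braids have isotopic closures, hence identical knot invariants. Strip the Markov moves from each word to reach a common short braid β, then compute V(t) once on β.
Braid A: s2^-1 s1 s1 s1 s2 s2 s2 s2 s3 s4 on 5 strands reduces by inverse Markov moves (closure unchanged at each step):
  Destabilize: the word has the form β·s4 where s4 occurs only as the final letter (β ∈ B_4); drop it and the last strand → 4 strands.
  Destabilize: the word has the form β·s3 where s3 occurs only as the final letter (β ∈ B_3); drop it and the last strand → 3 strands.
  Deconjugate: the word is γ·β·γ⁻¹ with γ = s2^-1 (prefix) and γ⁻¹ = s2 (suffix); strip both.
Reduced to β = s1 s1 s1 s2 s2 s2 on 3 strands, 6 crossings.
Braid B: s2 s2^-1 s2 s1 s1 s1 s2 s2 s2 s2^-1 s2 s2^-1 on 3 strands reduces by inverse Markov moves (closure unchanged at each step):
  Deconjugate: the word is γ·β·γ⁻¹ with γ = s2 (prefix) and γ⁻¹ = s2^-1 (suffix); strip both.
  Deconjugate: the word is γ·β·γ⁻¹ with γ = s2^-1 s2 (prefix) and γ⁻¹ = s2^-1 s2 (suffix); strip both.
Reduced to β = s1 s1 s1 s2 s2 s2 on 3 strands, 6 crossings.
Both give the same β = s1 s1 s1 s2 s2 s2 on 3 strands, so one state sum suffices:
Braid: s1 s1 s1 s2 s2 s2 on 3 strands, 6 crossings.
Writhe w = (#positive) - (#negative) = 6 - 0 = 6.
Enumerate smoothing states for the bracket polynomial. There are 2^6 = 64 states.
Smooth each crossing (0=||, 1=⌣⌢); contribution A^(Σ sign_k(1-2s_k)) * d^(L-1).
Tabulate the states by total A-exponent and number of loops L (A-exp: L × count):
  A^6: L=3 ×1
  A^4: L=2 ×6
  A^2: L=1 ×9, L=3 ×6
  A^0: L=2 ×18, L=4 ×2
  A^-2: L=3 ×15
  A^-4: L=4 ×6
  A^-6: L=5 ×1
Each group contributes A^e * Σ count * d^(L-1):
Powers of d = -A^2 - A^-2: d^2 = A^4 + 2 + A^-4; d^3 = -A^6 - 3*A^2 - 3*A^-2 - A^-6; d^4 = A^8 + 4*A^4 + 6 + 4*A^-4 + A^-8.
  A^6 * (d^2) = A^10 + 2*A^6 + A^2
  A^4 * (6*d) = -6*A^6 - 6*A^2
  A^2 * (9 + 6*d^2) = 6*A^6 + 21*A^2 + 6*A^-2
  A^0 * (18*d + 2*d^3) = -2*A^6 - 24*A^2 - 24*A^-2 - 2*A^-6
  A^-2 * (15*d^2) = 15*A^2 + 30*A^-2 + 15*A^-6
  A^-4 * (6*d^3) = -6*A^2 - 18*A^-2 - 18*A^-6 - 6*A^-10
  A^-6 * (d^4) = A^2 + 4*A^-2 + 6*A^-6 + 4*A^-10 + A^-14
Summing the groups: <K> = A^10 + 2*A^2 - 2*A^-2 + A^-6 - 2*A^-10 + A^-14
Normalise by the writhe: (-A^3)^(-w) = (-A^3)^(-6) = A^-18, so f(A) = A^-18 * <K> = A^-8 + 2*A^-16 - 2*A^-20 + A^-24 - 2*A^-28 + A^-32.
Substitute A = t^(-1/4), i.e. A^e → t^(-e/4): V(t) = t^8 - 2*t^7 + t^6 - 2*t^5 + 2*t^4 + t^2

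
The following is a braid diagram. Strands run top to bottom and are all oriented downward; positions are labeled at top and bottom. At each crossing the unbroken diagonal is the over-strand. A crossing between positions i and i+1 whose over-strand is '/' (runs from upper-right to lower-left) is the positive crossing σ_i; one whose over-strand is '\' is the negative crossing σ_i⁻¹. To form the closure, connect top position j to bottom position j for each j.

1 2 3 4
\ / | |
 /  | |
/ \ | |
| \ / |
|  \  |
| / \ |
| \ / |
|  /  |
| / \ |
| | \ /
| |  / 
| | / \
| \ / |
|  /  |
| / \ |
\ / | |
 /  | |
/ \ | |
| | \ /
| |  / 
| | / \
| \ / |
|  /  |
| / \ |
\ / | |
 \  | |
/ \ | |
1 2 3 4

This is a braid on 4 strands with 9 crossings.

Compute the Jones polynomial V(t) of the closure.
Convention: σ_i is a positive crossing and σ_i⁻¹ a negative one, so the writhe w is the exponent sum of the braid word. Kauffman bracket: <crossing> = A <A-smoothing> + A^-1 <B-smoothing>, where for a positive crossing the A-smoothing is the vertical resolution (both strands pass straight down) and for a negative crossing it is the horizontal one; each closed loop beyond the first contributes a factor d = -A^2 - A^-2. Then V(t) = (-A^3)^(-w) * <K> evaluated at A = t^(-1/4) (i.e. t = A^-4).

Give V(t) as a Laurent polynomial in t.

Reading the diagram top to bottom ('/'-over between positions i,i+1 = s_i, '\'-over = s_i^-1): braid word = s1 s2^-1 s2 s3 s2 s1 s3 s2 s1^-1.
The presented braid s1 s2^-1 s2 s3 s2 s1 s3 s2 s1^-1 on 4 strands reduces by inverse Markov moves (closure unchanged at each step):
  Deconjugate: the word is γ·β·γ⁻¹ with γ = s1 (prefix) and γ⁻¹ = s1^-1 (suffix); strip both.
  Deconjugate: the word is γ·β·γ⁻¹ with γ = s2^-1 (prefix) and γ⁻¹ = s2 (suffix); strip both.
Reduced to β = s2 s3 s2 s1 s3 on 4 strands, 5 crossings.
Compute on β:
Braid: s2 s3 s2 s1 s3 on 4 strands, 5 crossings.
Writhe w = (#positive) - (#negative) = 5 - 0 = 5.
Computing the Kauffman bracket via state sum. There are 2^5 = 32 states.
Smooth each crossing (0=||, 1=⌣⌢); contribution A^(Σ sign_k(1-2s_k)) * d^(L-1).
  state 00000: A-exp=+5, loops=4, term = A^5 * d^3
  state 00001: A-exp=+3, loops=3, term = A^3 * d^2
  state 00010: A-exp=+3, loops=3, term = A^3 * d^2
  state 00011: A-exp=+1, loops=2, term = A^1 * d^1
  state 00100: A-exp=+3, loops=3, term = A^3 * d^2
  state 00101: A-exp=+1, loops=2, term = A^1 * d^1
  state 00110: A-exp=+1, loops=2, term = A^1 * d^1
  state 00111: A-exp=-1, loops=1, term = A^-1 * d^0
  state 01000: A-exp=+3, loops=3, term = A^3 * d^2
  state 01001: A-exp=+1, loops=4, term = A^1 * d^3
  state 01010: A-exp=+1, loops=2, term = A^1 * d^1
  state 01011: A-exp=-1, loops=3, term = A^-1 * d^2
  state 01100: A-exp=+1, loops=2, term = A^1 * d^1
  state 01101: A-exp=-1, loops=3, term = A^-1 * d^2
  state 01110: A-exp=-1, loops=1, term = A^-1 * d^0
  state 01111: A-exp=-3, loops=2, term = A^-3 * d^1
  state 10000: A-exp=+3, loops=3, term = A^3 * d^2
  state 10001: A-exp=+1, loops=2, term = A^1 * d^1
  state 10010: A-exp=+1, loops=2, term = A^1 * d^1
  state 10011: A-exp=-1, loops=1, term = A^-1 * d^0
  state 10100: A-exp=+1, loops=4, term = A^1 * d^3
  state 10101: A-exp=-1, loops=3, term = A^-1 * d^2
  state 10110: A-exp=-1, loops=3, term = A^-1 * d^2
  state 10111: A-exp=-3, loops=2, term = A^-3 * d^1
  state 11000: A-exp=+1, loops=2, term = A^1 * d^1
  state 11001: A-exp=-1, loops=3, term = A^-1 * d^2
  state 11010: A-exp=-1, loops=1, term = A^-1 * d^0
  state 11011: A-exp=-3, loops=2, term = A^-3 * d^1
  state 11100: A-exp=-1, loops=3, term = A^-1 * d^2
  state 11101: A-exp=-3, loops=2, term = A^-3 * d^1
  state 11110: A-exp=-3, loops=2, term = A^-3 * d^1
  state 11111: A-exp=-5, loops=1, term = A^-5 * d^0
Collect the terms by A-exponent (count of states per loop number):
Powers of d = -A^2 - A^-2: d^2 = A^4 + 2 + A^-4; d^3 = -A^6 - 3*A^2 - 3*A^-2 - A^-6.
  A^5 * (d^3) = -A^11 - 3*A^7 - 3*A^3 - A^-1
  A^3 * (5*d^2) = 5*A^7 + 10*A^3 + 5*A^-1
  A^1 * (8*d + 2*d^3) = -2*A^7 - 14*A^3 - 14*A^-1 - 2*A^-5
  A^-1 * (4 + 6*d^2) = 6*A^3 + 16*A^-1 + 6*A^-5
  A^-3 * (5*d) = -5*A^-1 - 5*A^-5
  A^-5 * (1) = A^-5
Summing the groups: <K> = -A^11 - A^3 + A^-1
Normalise by the writhe: (-A^3)^(-w) = (-A^3)^(-5) = -A^-15, so f(A) = -A^-15 * <K> = A^-4 + A^-12 - A^-16.
Substitute A = t^(-1/4), i.e. A^e → t^(-e/4): V(t) = -t^4 + t^3 + t

Answer: -t^4 + t^3 + t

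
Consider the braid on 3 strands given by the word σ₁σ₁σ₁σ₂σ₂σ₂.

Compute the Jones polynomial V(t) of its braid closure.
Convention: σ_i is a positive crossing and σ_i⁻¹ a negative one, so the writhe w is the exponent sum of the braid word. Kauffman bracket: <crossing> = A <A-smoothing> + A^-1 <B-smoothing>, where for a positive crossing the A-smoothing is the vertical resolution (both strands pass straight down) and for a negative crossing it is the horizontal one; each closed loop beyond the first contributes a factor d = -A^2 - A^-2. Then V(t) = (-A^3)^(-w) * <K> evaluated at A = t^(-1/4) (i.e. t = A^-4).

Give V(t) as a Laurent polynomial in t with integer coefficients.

t^8 - 2*t^7 + t^6 - 2*t^5 + 2*t^4 + t^2

Derivation:
Braid: s1 s1 s1 s2 s2 s2 on 3 strands, 6 crossings.
Writhe w = (#positive) - (#negative) = 6 - 0 = 6.
Computing the Kauffman bracket via state sum. There are 2^6 = 64 states.
For each crossing: s=0 is the vertical smoothing, s=1 horizontal. Crossing k contributes A^(sign_k * (1 - 2*s_k)); loop factor d = -A^2 - A^-2.
Tabulate the states by total A-exponent and number of loops L (A-exp: L × count):
  A^6: L=3 ×1
  A^4: L=2 ×6
  A^2: L=1 ×9, L=3 ×6
  A^0: L=2 ×18, L=4 ×2
  A^-2: L=3 ×15
  A^-4: L=4 ×6
  A^-6: L=5 ×1
Each group contributes A^e * Σ count * d^(L-1):
Powers of d = -A^2 - A^-2: d^2 = A^4 + 2 + A^-4; d^3 = -A^6 - 3*A^2 - 3*A^-2 - A^-6; d^4 = A^8 + 4*A^4 + 6 + 4*A^-4 + A^-8.
  A^6 * (d^2) = A^10 + 2*A^6 + A^2
  A^4 * (6*d) = -6*A^6 - 6*A^2
  A^2 * (9 + 6*d^2) = 6*A^6 + 21*A^2 + 6*A^-2
  A^0 * (18*d + 2*d^3) = -2*A^6 - 24*A^2 - 24*A^-2 - 2*A^-6
  A^-2 * (15*d^2) = 15*A^2 + 30*A^-2 + 15*A^-6
  A^-4 * (6*d^3) = -6*A^2 - 18*A^-2 - 18*A^-6 - 6*A^-10
  A^-6 * (d^4) = A^2 + 4*A^-2 + 6*A^-6 + 4*A^-10 + A^-14
Summing the groups: <K> = A^10 + 2*A^2 - 2*A^-2 + A^-6 - 2*A^-10 + A^-14
Normalise by the writhe: (-A^3)^(-w) = (-A^3)^(-6) = A^-18, so f(A) = A^-18 * <K> = A^-8 + 2*A^-16 - 2*A^-20 + A^-24 - 2*A^-28 + A^-32.
Substitute A = t^(-1/4), i.e. A^e → t^(-e/4): V(t) = t^8 - 2*t^7 + t^6 - 2*t^5 + 2*t^4 + t^2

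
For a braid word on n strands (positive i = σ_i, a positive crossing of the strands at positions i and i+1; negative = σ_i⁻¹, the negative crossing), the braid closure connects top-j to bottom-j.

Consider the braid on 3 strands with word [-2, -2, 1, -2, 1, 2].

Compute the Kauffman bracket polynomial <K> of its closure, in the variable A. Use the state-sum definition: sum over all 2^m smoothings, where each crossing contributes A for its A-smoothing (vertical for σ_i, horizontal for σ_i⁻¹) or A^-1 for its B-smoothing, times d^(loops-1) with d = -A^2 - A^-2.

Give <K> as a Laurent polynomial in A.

A^8 - A^4 + 1 - A^-4 + A^-8

Derivation:
Braid: s2^-1 s2^-1 s1 s2^-1 s1 s2 on 3 strands, 6 crossings.
Writhe w = (#positive) - (#negative) = 3 - 3 = 0.
Enumerate smoothing states for the bracket polynomial. There are 2^6 = 64 states.
Each crossing splits two ways (0=vertical, 1=horizontal). The state's weight is A^(#A-smoothings - #B-smoothings) * d^(loops - 1).
Tabulate the states by total A-exponent and number of loops L (A-exp: L × count):
  A^6: L=4 ×1
  A^4: L=3 ×5, L=5 ×1
  A^2: L=2 ×10, L=4 ×5
  A^0: L=1 ×8, L=3 ×12
  A^-2: L=2 ×14, L=4 ×1
  A^-4: L=1 ×3, L=3 ×3
  A^-6: L=2 ×1
Each group contributes A^e * Σ count * d^(L-1):
Powers of d = -A^2 - A^-2: d^2 = A^4 + 2 + A^-4; d^3 = -A^6 - 3*A^2 - 3*A^-2 - A^-6; d^4 = A^8 + 4*A^4 + 6 + 4*A^-4 + A^-8.
  A^6 * (d^3) = -A^12 - 3*A^8 - 3*A^4 - 1
  A^4 * (5*d^2 + d^4) = A^12 + 9*A^8 + 16*A^4 + 9 + A^-4
  A^2 * (10*d + 5*d^3) = -5*A^8 - 25*A^4 - 25 - 5*A^-4
  A^0 * (8 + 12*d^2) = 12*A^4 + 32 + 12*A^-4
  A^-2 * (14*d + d^3) = -A^4 - 17 - 17*A^-4 - A^-8
  A^-4 * (3 + 3*d^2) = 3 + 9*A^-4 + 3*A^-8
  A^-6 * (d) = -A^-4 - A^-8
Summing the groups: <K> = A^8 - A^4 + 1 - A^-4 + A^-8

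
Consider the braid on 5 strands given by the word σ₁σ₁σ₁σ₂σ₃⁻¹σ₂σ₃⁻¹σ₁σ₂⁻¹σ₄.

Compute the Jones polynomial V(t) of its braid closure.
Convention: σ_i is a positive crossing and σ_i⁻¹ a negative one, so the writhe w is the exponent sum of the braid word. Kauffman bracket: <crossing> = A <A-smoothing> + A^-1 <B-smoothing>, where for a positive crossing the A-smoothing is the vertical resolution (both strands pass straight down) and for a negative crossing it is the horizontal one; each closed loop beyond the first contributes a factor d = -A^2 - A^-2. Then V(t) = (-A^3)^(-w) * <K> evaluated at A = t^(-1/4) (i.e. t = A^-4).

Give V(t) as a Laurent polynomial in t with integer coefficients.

The presented braid s1 s1 s1 s2 s3^-1 s2 s3^-1 s1 s2^-1 s4 on 5 strands reduces by inverse Markov moves (closure unchanged at each step):
  Destabilize: the word has the form β·s4 where s4 occurs only as the final letter (β ∈ B_4); drop it and the last strand → 4 strands.
Reduced to β = s1 s1 s1 s2 s3^-1 s2 s3^-1 s1 s2^-1 on 4 strands, 9 crossings.
Compute on β:
Braid: s1 s1 s1 s2 s3^-1 s2 s3^-1 s1 s2^-1 on 4 strands, 9 crossings.
Writhe w = (#positive) - (#negative) = 6 - 3 = 3.
Enumerate smoothing states for the bracket polynomial. There are 2^9 = 512 states.
Each crossing splits two ways (0=vertical, 1=horizontal). The state's weight is A^(#A-smoothings - #B-smoothings) * d^(loops - 1).
Tabulate the states by total A-exponent and number of loops L (A-exp: L × count):
  A^9: L=3 ×1
  A^7: L=2 ×7, L=4 ×2
  A^5: L=1 ×12, L=3 ×24
  A^3: L=2 ×66, L=4 ×18
  A^1: L=1 ×35, L=3 ×84, L=5 ×7
  A^-1: L=2 ×73, L=4 ×52, L=6 ×1
  A^-3: L=3 ×68, L=5 ×16
  A^-5: L=4 ×34, L=6 ×2
  A^-7: L=5 ×9
  A^-9: L=6 ×1
Each group contributes A^e * Σ count * d^(L-1):
Powers of d = -A^2 - A^-2: d^2 = A^4 + 2 + A^-4; d^3 = -A^6 - 3*A^2 - 3*A^-2 - A^-6; d^4 = A^8 + 4*A^4 + 6 + 4*A^-4 + A^-8; d^5 = -A^10 - 5*A^6 - 10*A^2 - 10*A^-2 - 5*A^-6 - A^-10.
  A^9 * (d^2) = A^13 + 2*A^9 + A^5
  A^7 * (7*d + 2*d^3) = -2*A^13 - 13*A^9 - 13*A^5 - 2*A
  A^5 * (12 + 24*d^2) = 24*A^9 + 60*A^5 + 24*A
  A^3 * (66*d + 18*d^3) = -18*A^9 - 120*A^5 - 120*A - 18*A^-3
  A^1 * (35 + 84*d^2 + 7*d^4) = 7*A^9 + 112*A^5 + 245*A + 112*A^-3 + 7*A^-7
  A^-1 * (73*d + 52*d^3 + d^5) = -A^9 - 57*A^5 - 239*A - 239*A^-3 - 57*A^-7 - A^-11
  A^-3 * (68*d^2 + 16*d^4) = 16*A^5 + 132*A + 232*A^-3 + 132*A^-7 + 16*A^-11
  A^-5 * (34*d^3 + 2*d^5) = -2*A^5 - 44*A - 122*A^-3 - 122*A^-7 - 44*A^-11 - 2*A^-15
  A^-7 * (9*d^4) = 9*A + 36*A^-3 + 54*A^-7 + 36*A^-11 + 9*A^-15
  A^-9 * (d^5) = -A - 5*A^-3 - 10*A^-7 - 10*A^-11 - 5*A^-15 - A^-19
Summing the groups: <K> = -A^13 + A^9 - 3*A^5 + 4*A - 4*A^-3 + 4*A^-7 - 3*A^-11 + 2*A^-15 - A^-19
Normalise by the writhe: (-A^3)^(-w) = (-A^3)^(-3) = -A^-9, so f(A) = -A^-9 * <K> = A^4 - 1 + 3*A^-4 - 4*A^-8 + 4*A^-12 - 4*A^-16 + 3*A^-20 - 2*A^-24 + A^-28.
Substitute A = t^(-1/4), i.e. A^e → t^(-e/4): V(t) = t^7 - 2*t^6 + 3*t^5 - 4*t^4 + 4*t^3 - 4*t^2 + 3*t - 1 + t^-1

Answer: t^7 - 2*t^6 + 3*t^5 - 4*t^4 + 4*t^3 - 4*t^2 + 3*t - 1 + t^-1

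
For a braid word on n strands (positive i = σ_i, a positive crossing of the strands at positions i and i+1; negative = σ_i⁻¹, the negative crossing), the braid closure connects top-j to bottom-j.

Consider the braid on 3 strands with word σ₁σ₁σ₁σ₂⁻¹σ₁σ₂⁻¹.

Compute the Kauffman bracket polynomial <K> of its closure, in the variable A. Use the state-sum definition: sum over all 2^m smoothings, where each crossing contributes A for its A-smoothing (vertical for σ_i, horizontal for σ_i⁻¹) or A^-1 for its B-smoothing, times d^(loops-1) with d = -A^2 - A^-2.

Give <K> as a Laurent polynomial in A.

A^10 - A^6 + 2*A^2 - 2*A^-2 + 2*A^-6 - 2*A^-10 + A^-14

Derivation:
Braid: s1 s1 s1 s2^-1 s1 s2^-1 on 3 strands, 6 crossings.
Writhe w = (#positive) - (#negative) = 4 - 2 = 2.
Computing the Kauffman bracket via state sum. There are 2^6 = 64 states.
For each crossing: s=0 is the vertical smoothing, s=1 horizontal. Crossing k contributes A^(sign_k * (1 - 2*s_k)); loop factor d = -A^2 - A^-2.
Tabulate the states by total A-exponent and number of loops L (A-exp: L × count):
  A^6: L=3 ×1
  A^4: L=2 ×6
  A^2: L=1 ×11, L=3 ×4
  A^0: L=2 ×19, L=4 ×1
  A^-2: L=3 ×15
  A^-4: L=4 ×6
  A^-6: L=5 ×1
Each group contributes A^e * Σ count * d^(L-1):
Powers of d = -A^2 - A^-2: d^2 = A^4 + 2 + A^-4; d^3 = -A^6 - 3*A^2 - 3*A^-2 - A^-6; d^4 = A^8 + 4*A^4 + 6 + 4*A^-4 + A^-8.
  A^6 * (d^2) = A^10 + 2*A^6 + A^2
  A^4 * (6*d) = -6*A^6 - 6*A^2
  A^2 * (11 + 4*d^2) = 4*A^6 + 19*A^2 + 4*A^-2
  A^0 * (19*d + d^3) = -A^6 - 22*A^2 - 22*A^-2 - A^-6
  A^-2 * (15*d^2) = 15*A^2 + 30*A^-2 + 15*A^-6
  A^-4 * (6*d^3) = -6*A^2 - 18*A^-2 - 18*A^-6 - 6*A^-10
  A^-6 * (d^4) = A^2 + 4*A^-2 + 6*A^-6 + 4*A^-10 + A^-14
Summing the groups: <K> = A^10 - A^6 + 2*A^2 - 2*A^-2 + 2*A^-6 - 2*A^-10 + A^-14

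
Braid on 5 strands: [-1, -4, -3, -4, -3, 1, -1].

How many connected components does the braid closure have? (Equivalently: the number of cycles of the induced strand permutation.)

Track the strand permutation on 5 strands, starting from identity.
  step 1: s1^-1 swaps positions 1,2 -> [2 1 3 4 5]
  step 2: s4^-1 swaps positions 4,5 -> [2 1 3 5 4]
  step 3: s3^-1 swaps positions 3,4 -> [2 1 5 3 4]
  step 4: s4^-1 swaps positions 4,5 -> [2 1 5 4 3]
  step 5: s3^-1 swaps positions 3,4 -> [2 1 4 5 3]
  step 6: s1 swaps positions 1,2 -> [1 2 4 5 3]
  step 7: s1^-1 swaps positions 1,2 -> [2 1 4 5 3]
Final permutation (position -> original strand): [2 1 4 5 3]
Closure components = cycle count of this permutation = 2.

Answer: 2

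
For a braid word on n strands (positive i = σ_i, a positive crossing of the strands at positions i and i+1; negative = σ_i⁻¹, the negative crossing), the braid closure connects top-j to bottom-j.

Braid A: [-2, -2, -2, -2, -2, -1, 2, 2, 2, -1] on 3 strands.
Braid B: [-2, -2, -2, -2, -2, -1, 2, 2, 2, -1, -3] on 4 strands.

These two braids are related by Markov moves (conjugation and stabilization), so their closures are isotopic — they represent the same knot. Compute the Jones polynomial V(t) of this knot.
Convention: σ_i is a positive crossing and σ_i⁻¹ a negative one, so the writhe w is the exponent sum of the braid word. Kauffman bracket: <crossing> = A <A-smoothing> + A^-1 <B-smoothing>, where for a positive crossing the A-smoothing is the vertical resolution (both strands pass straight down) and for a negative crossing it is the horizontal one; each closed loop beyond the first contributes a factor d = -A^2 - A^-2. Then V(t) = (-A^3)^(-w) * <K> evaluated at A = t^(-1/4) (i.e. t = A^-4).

-1 + 2*t^-1 - 2*t^-2 + 4*t^-3 - 3*t^-4 + 3*t^-5 - 2*t^-6 + t^-7 - t^-8

Derivation:
Markov-equivalent braids have isotopic closures, hence identical knot invariants. Strip the Markov moves from each word to reach a common short braid β, then compute V(t) once on β.
Braid A: s2^-1 s2^-1 s2^-1 s2^-1 s2^-1 s1^-1 s2 s2 s2 s1^-1 on 3 strands has no conjugating prefix/suffix or stabilization to strip; take β = s2^-1 s2^-1 s2^-1 s2^-1 s2^-1 s1^-1 s2 s2 s2 s1^-1.
Braid B: s2^-1 s2^-1 s2^-1 s2^-1 s2^-1 s1^-1 s2 s2 s2 s1^-1 s3^-1 on 4 strands reduces by inverse Markov moves (closure unchanged at each step):
  Destabilize: the word has the form β·s3^-1 where s3^-1 occurs only as the final letter (β ∈ B_3); drop it and the last strand → 3 strands.
Reduced to β = s2^-1 s2^-1 s2^-1 s2^-1 s2^-1 s1^-1 s2 s2 s2 s1^-1 on 3 strands, 10 crossings.
Both give the same β = s2^-1 s2^-1 s2^-1 s2^-1 s2^-1 s1^-1 s2 s2 s2 s1^-1 on 3 strands, so one state sum suffices:
Braid: s2^-1 s2^-1 s2^-1 s2^-1 s2^-1 s1^-1 s2 s2 s2 s1^-1 on 3 strands, 10 crossings.
Writhe w = (#positive) - (#negative) = 3 - 7 = -4.
State-sum expansion of <K>. There are 2^10 = 1024 states.
Each crossing splits two ways (0=vertical, 1=horizontal). The state's weight is A^(#A-smoothings - #B-smoothings) * d^(loops - 1).
Tabulate the states by total A-exponent and number of loops L (A-exp: L × count):
  A^10: L=6 ×1
  A^8: L=5 ×10
  A^6: L=4 ×35, L=6 ×10
  A^4: L=3 ×60, L=5 ×50, L=7 ×10
  A^2: L=2 ×55, L=4 ×100, L=6 ×50, L=8 ×5
  A^0: L=1 ×25, L=3 ×101, L=5 ×100, L=7 ×25, L=9 ×1
  A^-2: L=2 ×55, L=4 ×100, L=6 ×50, L=8 ×5
  A^-4: L=1 ×6, L=3 ×54, L=5 ×50, L=7 ×10
  A^-6: L=2 ×9, L=4 ×26, L=6 ×10
  A^-8: L=3 ×5, L=5 ×5
  A^-10: L=4 ×1
Each group contributes A^e * Σ count * d^(L-1):
Powers of d = -A^2 - A^-2: d^2 = A^4 + 2 + A^-4; d^3 = -A^6 - 3*A^2 - 3*A^-2 - A^-6; d^4 = A^8 + 4*A^4 + 6 + 4*A^-4 + A^-8; d^5 = -A^10 - 5*A^6 - 10*A^2 - 10*A^-2 - 5*A^-6 - A^-10; d^6 = A^12 + 6*A^8 + 15*A^4 + 20 + 15*A^-4 + 6*A^-8 + A^-12; d^7 = -A^14 - 7*A^10 - 21*A^6 - 35*A^2 - 35*A^-2 - 21*A^-6 - 7*A^-10 - A^-14; d^8 = A^16 + 8*A^12 + 28*A^8 + 56*A^4 + 70 + 56*A^-4 + 28*A^-8 + 8*A^-12 + A^-16.
  A^10 * (d^5) = -A^20 - 5*A^16 - 10*A^12 - 10*A^8 - 5*A^4 - 1
  A^8 * (10*d^4) = 10*A^16 + 40*A^12 + 60*A^8 + 40*A^4 + 10
  A^6 * (35*d^3 + 10*d^5) = -10*A^16 - 85*A^12 - 205*A^8 - 205*A^4 - 85 - 10*A^-4
  A^4 * (60*d^2 + 50*d^4 + 10*d^6) = 10*A^16 + 110*A^12 + 410*A^8 + 620*A^4 + 410 + 110*A^-4 + 10*A^-8
  A^2 * (55*d + 100*d^3 + 50*d^5 + 5*d^7) = -5*A^16 - 85*A^12 - 455*A^8 - 1030*A^4 - 1030 - 455*A^-4 - 85*A^-8 - 5*A^-12
  A^0 * (25 + 101*d^2 + 100*d^4 + 25*d^6 + d^8) = A^16 + 33*A^12 + 278*A^8 + 932*A^4 + 1397 + 932*A^-4 + 278*A^-8 + 33*A^-12 + A^-16
  A^-2 * (55*d + 100*d^3 + 50*d^5 + 5*d^7) = -5*A^12 - 85*A^8 - 455*A^4 - 1030 - 1030*A^-4 - 455*A^-8 - 85*A^-12 - 5*A^-16
  A^-4 * (6 + 54*d^2 + 50*d^4 + 10*d^6) = 10*A^8 + 110*A^4 + 404 + 614*A^-4 + 404*A^-8 + 110*A^-12 + 10*A^-16
  A^-6 * (9*d + 26*d^3 + 10*d^5) = -10*A^4 - 76 - 187*A^-4 - 187*A^-8 - 76*A^-12 - 10*A^-16
  A^-8 * (5*d^2 + 5*d^4) = 5 + 25*A^-4 + 40*A^-8 + 25*A^-12 + 5*A^-16
  A^-10 * (d^3) = -A^-4 - 3*A^-8 - 3*A^-12 - A^-16
Summing the groups: <K> = -A^20 + A^16 - 2*A^12 + 3*A^8 - 3*A^4 + 4 - 2*A^-4 + 2*A^-8 - A^-12
Normalise by the writhe: (-A^3)^(-w) = (-A^3)^(4) = A^12, so f(A) = A^12 * <K> = -A^32 + A^28 - 2*A^24 + 3*A^20 - 3*A^16 + 4*A^12 - 2*A^8 + 2*A^4 - 1.
Substitute A = t^(-1/4), i.e. A^e → t^(-e/4): V(t) = -1 + 2*t^-1 - 2*t^-2 + 4*t^-3 - 3*t^-4 + 3*t^-5 - 2*t^-6 + t^-7 - t^-8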